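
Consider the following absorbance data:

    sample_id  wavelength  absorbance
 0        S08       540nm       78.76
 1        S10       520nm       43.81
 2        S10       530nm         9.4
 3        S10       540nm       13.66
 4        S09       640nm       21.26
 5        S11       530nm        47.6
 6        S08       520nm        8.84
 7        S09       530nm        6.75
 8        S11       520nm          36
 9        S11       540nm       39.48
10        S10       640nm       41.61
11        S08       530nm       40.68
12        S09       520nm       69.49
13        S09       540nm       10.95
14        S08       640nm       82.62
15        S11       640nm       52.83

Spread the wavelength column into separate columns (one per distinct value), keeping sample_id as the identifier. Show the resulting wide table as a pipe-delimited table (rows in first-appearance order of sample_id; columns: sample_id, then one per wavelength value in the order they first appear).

Columns: sample_id plus the 4 distinct wavelength values (540nm, 520nm, 530nm, 640nm).
For example, row S08 column 540nm takes absorbance=78.76 from the long row (S08, 540nm).

| sample_id | 540nm | 520nm | 530nm | 640nm |
| S08 | 78.76 | 8.84 | 40.68 | 82.62 |
| S10 | 13.66 | 43.81 | 9.4 | 41.61 |
| S09 | 10.95 | 69.49 | 6.75 | 21.26 |
| S11 | 39.48 | 36 | 47.6 | 52.83 |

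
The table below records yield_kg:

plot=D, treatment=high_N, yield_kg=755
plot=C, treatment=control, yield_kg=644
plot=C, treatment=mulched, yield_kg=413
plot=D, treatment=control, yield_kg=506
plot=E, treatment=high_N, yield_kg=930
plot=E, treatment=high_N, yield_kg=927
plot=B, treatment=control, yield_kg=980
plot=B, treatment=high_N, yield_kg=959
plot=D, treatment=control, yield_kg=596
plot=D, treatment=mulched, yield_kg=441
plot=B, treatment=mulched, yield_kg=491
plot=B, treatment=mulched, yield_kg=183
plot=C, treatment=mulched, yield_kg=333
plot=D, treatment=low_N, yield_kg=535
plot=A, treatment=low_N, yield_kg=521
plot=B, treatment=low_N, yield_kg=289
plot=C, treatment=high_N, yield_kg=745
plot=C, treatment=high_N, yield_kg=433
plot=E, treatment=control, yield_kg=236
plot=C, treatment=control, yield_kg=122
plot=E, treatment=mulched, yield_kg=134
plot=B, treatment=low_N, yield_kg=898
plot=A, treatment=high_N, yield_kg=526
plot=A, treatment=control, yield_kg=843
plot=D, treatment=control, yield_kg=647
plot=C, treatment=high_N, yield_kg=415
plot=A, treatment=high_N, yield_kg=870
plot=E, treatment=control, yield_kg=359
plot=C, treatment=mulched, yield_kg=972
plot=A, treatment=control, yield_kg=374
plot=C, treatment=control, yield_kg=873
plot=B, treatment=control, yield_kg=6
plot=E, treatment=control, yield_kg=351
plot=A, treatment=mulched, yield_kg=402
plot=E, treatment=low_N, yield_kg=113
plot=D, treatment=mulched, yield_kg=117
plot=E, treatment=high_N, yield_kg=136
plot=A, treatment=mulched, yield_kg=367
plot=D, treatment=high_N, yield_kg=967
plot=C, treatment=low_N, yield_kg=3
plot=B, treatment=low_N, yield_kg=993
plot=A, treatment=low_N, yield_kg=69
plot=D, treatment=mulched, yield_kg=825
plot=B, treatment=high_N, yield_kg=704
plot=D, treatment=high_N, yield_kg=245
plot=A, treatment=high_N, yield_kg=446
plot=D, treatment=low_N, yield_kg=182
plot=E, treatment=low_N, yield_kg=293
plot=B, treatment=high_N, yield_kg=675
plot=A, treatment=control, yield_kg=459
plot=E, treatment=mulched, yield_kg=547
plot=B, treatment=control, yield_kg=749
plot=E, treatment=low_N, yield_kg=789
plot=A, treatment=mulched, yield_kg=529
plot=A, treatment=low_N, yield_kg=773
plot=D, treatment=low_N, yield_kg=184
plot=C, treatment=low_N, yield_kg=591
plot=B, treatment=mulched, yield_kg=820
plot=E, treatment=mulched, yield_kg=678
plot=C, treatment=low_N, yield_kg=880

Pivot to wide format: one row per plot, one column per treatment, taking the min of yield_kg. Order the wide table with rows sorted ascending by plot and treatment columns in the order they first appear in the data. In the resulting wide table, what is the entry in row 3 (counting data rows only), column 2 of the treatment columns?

With rows sorted ascending by plot, row 3 is plot=C. treatment columns in first-appearance order: high_N, control, mulched, low_N; column 2 is control.
Long rows with plot=C, treatment=control: min(644, 122, 873) = 122.

122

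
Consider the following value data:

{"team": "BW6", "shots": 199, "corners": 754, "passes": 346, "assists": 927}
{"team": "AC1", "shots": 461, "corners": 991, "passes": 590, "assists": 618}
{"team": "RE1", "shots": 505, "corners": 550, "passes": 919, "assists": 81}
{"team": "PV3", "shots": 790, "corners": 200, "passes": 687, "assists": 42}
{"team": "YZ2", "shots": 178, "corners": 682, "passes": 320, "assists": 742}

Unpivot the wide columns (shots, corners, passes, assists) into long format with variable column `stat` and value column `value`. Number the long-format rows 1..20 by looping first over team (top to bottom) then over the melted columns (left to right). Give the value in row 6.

991

20 rows total (5 × 4). Row 6: index ⌊(6-1)/4⌋ = 1 into team → AC1; (6-1) mod 4 = 1 into the melted columns → corners.
So row 6 is (AC1, corners, 991); value = 991.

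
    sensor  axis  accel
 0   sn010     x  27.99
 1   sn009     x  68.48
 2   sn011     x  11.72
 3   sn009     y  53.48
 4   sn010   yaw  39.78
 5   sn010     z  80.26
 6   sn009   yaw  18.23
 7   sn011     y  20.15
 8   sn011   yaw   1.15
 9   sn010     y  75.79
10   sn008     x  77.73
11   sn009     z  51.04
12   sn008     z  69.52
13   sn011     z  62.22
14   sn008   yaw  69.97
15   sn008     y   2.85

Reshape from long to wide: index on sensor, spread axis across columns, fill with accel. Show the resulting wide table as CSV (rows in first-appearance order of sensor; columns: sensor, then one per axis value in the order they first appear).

sensor,x,y,yaw,z
sn010,27.99,75.79,39.78,80.26
sn009,68.48,53.48,18.23,51.04
sn011,11.72,20.15,1.15,62.22
sn008,77.73,2.85,69.97,69.52

Columns: sensor plus the 4 distinct axis values (x, y, yaw, z).
For example, row sn010 column x takes accel=27.99 from the long row (sn010, x).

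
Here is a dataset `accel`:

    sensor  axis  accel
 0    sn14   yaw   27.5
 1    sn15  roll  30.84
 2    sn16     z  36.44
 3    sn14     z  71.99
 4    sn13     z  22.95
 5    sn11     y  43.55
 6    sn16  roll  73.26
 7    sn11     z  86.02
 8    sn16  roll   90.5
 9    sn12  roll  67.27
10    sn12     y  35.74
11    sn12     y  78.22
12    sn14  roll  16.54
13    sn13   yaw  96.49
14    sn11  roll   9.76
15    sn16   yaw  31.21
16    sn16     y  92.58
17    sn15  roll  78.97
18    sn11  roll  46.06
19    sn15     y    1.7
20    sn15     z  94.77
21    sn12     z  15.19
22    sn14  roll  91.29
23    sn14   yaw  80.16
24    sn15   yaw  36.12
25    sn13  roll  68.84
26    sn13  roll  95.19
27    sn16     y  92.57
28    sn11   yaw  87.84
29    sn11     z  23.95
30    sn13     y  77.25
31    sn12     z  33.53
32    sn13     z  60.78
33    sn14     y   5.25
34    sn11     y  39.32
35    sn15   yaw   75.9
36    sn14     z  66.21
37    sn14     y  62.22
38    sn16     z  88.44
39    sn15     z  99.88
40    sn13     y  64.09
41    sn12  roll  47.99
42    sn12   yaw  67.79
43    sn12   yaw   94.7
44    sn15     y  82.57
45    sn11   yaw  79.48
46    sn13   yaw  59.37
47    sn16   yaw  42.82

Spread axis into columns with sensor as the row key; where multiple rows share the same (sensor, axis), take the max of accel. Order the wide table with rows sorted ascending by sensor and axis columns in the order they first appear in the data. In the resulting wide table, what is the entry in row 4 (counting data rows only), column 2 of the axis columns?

91.29

With rows sorted ascending by sensor, row 4 is sensor=sn14. axis columns in first-appearance order: yaw, roll, z, y; column 2 is roll.
Long rows with sensor=sn14, axis=roll: max(16.54, 91.29) = 91.29.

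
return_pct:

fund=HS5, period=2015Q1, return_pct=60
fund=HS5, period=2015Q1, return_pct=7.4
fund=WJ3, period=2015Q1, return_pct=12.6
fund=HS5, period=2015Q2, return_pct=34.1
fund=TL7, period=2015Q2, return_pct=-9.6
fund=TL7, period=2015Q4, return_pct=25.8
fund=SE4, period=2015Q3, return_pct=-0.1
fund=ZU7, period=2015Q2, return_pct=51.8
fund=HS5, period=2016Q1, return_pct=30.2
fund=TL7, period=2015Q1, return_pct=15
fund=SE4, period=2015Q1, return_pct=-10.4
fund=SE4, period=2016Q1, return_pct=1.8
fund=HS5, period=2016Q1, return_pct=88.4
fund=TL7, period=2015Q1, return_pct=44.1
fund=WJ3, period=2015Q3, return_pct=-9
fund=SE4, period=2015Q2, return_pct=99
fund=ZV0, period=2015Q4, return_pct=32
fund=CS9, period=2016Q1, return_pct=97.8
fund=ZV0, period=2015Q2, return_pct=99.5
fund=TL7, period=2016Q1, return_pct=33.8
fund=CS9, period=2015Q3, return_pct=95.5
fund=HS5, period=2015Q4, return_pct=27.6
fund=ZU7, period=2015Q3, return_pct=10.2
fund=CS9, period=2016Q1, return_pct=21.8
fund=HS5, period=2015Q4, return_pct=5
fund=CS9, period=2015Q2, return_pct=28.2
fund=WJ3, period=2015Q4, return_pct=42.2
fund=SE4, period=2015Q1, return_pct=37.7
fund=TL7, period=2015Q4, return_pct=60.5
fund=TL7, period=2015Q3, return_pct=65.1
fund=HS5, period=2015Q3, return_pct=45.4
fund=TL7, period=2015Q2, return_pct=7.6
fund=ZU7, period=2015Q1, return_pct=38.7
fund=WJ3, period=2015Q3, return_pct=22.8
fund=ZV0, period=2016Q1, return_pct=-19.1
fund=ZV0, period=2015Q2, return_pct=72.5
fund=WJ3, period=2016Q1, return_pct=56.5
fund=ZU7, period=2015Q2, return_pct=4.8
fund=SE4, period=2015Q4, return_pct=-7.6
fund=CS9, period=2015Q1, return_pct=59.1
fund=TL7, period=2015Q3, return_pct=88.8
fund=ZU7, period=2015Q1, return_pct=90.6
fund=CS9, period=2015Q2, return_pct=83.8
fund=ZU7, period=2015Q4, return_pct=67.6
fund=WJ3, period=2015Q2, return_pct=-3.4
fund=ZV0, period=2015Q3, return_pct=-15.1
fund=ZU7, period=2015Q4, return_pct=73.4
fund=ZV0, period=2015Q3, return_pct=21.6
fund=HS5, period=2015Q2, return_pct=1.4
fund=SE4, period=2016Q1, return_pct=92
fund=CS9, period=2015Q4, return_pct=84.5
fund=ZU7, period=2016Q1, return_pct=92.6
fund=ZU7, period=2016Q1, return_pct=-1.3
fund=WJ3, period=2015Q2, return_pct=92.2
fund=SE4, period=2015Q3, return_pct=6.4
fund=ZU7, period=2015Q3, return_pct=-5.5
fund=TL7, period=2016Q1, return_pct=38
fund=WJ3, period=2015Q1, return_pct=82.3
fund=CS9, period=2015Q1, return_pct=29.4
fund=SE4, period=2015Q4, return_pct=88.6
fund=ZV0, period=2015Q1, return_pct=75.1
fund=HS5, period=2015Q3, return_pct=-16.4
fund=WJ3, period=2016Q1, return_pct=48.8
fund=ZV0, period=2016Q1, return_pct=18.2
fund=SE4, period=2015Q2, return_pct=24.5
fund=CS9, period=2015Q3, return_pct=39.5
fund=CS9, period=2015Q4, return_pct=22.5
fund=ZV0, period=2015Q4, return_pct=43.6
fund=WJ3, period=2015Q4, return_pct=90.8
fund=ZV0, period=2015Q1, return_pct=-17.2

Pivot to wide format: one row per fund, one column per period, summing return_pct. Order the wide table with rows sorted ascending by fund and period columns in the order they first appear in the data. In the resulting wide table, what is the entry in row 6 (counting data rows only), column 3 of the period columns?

With rows sorted ascending by fund, row 6 is fund=ZU7. period columns in first-appearance order: 2015Q1, 2015Q2, 2015Q4, 2015Q3, 2016Q1; column 3 is 2015Q4.
Long rows with fund=ZU7, period=2015Q4: 67.6 + 73.4 = 141.

141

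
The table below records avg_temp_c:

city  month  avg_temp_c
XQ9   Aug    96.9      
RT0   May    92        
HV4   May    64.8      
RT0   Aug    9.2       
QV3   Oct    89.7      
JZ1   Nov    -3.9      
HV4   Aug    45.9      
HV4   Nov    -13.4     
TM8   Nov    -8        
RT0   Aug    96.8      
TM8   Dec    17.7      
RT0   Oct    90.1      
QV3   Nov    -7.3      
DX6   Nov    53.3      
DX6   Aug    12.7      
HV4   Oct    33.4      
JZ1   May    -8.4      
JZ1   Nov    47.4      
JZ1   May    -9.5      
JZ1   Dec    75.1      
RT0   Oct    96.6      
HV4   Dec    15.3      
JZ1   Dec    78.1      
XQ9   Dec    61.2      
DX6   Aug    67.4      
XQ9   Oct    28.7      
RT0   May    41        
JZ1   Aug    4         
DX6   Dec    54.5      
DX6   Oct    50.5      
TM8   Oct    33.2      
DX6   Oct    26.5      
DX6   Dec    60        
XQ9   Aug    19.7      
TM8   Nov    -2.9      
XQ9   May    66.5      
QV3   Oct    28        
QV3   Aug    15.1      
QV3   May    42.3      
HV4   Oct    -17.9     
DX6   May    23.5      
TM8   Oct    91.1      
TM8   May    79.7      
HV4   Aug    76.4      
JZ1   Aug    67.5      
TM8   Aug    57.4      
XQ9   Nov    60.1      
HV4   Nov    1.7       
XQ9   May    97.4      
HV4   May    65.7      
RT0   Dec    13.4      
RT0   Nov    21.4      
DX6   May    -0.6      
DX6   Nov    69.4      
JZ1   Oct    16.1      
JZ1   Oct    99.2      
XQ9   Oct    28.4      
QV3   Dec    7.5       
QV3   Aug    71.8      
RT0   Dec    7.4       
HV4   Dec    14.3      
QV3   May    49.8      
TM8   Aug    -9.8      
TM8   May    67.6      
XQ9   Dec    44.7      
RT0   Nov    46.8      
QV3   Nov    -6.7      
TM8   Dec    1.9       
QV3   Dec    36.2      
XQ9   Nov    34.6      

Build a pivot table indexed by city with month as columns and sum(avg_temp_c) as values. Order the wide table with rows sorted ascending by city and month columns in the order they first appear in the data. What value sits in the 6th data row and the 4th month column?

With rows sorted ascending by city, row 6 is city=TM8. month columns in first-appearance order: Aug, May, Oct, Nov, Dec; column 4 is Nov.
Long rows with city=TM8, month=Nov: -8 + -2.9 = -10.9.

-10.9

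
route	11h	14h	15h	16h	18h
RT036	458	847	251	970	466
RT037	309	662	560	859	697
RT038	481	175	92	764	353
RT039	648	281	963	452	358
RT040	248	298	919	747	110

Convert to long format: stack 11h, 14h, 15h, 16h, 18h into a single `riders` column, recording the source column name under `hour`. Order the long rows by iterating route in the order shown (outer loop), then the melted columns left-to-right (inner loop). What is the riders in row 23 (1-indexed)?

25 rows total (5 × 5). Row 23: index ⌊(23-1)/5⌋ = 4 into route → RT040; (23-1) mod 5 = 2 into the melted columns → 15h.
So row 23 is (RT040, 15h, 919); riders = 919.

919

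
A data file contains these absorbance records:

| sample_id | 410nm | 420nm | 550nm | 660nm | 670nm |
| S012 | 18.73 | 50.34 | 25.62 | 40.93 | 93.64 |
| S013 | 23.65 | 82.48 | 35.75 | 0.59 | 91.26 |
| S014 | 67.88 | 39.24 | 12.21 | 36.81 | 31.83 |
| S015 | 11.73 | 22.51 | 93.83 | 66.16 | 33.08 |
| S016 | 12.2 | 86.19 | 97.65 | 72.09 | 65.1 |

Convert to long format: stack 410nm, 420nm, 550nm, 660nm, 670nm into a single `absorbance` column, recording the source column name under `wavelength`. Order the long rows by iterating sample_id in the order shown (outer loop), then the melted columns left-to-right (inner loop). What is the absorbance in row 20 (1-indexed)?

33.08

25 rows total (5 × 5). Row 20: index ⌊(20-1)/5⌋ = 3 into sample_id → S015; (20-1) mod 5 = 4 into the melted columns → 670nm.
So row 20 is (S015, 670nm, 33.08); absorbance = 33.08.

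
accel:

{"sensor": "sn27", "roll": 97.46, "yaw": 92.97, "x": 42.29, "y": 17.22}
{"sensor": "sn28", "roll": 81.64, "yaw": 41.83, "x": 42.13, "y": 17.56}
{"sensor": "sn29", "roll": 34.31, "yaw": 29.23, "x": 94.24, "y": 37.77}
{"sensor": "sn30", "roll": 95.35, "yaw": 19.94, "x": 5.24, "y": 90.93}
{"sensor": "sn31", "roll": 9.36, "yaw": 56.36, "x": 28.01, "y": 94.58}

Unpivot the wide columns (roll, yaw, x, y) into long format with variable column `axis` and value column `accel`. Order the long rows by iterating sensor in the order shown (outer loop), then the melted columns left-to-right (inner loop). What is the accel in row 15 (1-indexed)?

5.24

20 rows total (5 × 4). Row 15: index ⌊(15-1)/4⌋ = 3 into sensor → sn30; (15-1) mod 4 = 2 into the melted columns → x.
So row 15 is (sn30, x, 5.24); accel = 5.24.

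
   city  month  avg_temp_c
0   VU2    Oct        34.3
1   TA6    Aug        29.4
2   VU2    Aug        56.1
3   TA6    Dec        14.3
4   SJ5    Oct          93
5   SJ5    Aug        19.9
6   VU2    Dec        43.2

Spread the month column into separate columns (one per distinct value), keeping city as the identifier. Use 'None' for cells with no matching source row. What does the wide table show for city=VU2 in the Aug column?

56.1

The long row with city=VU2, month=Aug has avg_temp_c=56.1.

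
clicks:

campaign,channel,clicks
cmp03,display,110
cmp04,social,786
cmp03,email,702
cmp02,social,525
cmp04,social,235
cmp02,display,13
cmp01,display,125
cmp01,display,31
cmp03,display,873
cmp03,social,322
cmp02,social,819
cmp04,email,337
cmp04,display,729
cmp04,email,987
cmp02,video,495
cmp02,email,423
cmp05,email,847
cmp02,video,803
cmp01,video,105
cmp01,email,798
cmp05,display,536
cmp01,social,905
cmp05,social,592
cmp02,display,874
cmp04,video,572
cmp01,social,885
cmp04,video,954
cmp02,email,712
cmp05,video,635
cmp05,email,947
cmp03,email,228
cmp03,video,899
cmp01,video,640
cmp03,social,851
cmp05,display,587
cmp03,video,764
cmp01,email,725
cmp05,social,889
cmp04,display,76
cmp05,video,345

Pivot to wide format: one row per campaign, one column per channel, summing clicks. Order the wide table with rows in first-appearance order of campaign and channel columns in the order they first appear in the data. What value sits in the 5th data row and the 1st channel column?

1123

With rows in first-appearance order of campaign, row 5 is campaign=cmp05. channel columns in first-appearance order: display, social, email, video; column 1 is display.
Long rows with campaign=cmp05, channel=display: 536 + 587 = 1123.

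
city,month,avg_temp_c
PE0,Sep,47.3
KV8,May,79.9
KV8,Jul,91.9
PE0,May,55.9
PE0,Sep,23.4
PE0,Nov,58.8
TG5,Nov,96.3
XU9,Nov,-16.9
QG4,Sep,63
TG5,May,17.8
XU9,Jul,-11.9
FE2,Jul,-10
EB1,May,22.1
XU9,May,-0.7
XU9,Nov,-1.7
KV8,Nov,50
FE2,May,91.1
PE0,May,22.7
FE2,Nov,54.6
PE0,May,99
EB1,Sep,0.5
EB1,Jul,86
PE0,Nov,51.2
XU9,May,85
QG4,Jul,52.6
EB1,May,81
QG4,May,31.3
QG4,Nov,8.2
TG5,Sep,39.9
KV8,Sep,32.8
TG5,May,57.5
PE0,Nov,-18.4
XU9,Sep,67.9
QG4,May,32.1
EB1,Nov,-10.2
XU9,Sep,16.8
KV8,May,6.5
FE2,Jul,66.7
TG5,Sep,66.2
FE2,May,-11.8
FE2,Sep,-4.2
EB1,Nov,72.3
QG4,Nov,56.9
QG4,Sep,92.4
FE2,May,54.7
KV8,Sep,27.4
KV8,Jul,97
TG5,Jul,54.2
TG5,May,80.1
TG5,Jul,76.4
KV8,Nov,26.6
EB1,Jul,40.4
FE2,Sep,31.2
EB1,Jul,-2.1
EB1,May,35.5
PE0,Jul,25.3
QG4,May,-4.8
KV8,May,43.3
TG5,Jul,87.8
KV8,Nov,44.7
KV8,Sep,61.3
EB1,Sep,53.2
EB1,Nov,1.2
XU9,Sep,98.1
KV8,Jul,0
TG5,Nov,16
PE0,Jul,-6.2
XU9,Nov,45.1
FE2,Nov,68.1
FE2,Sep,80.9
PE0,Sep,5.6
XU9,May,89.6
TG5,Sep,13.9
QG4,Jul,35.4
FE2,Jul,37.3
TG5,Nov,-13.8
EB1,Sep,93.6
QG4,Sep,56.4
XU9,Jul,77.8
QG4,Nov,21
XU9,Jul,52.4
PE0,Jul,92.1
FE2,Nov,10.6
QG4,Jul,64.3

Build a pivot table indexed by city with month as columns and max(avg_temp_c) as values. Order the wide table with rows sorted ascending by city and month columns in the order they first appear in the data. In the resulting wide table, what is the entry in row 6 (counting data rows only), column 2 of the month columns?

80.1

With rows sorted ascending by city, row 6 is city=TG5. month columns in first-appearance order: Sep, May, Jul, Nov; column 2 is May.
Long rows with city=TG5, month=May: max(17.8, 57.5, 80.1) = 80.1.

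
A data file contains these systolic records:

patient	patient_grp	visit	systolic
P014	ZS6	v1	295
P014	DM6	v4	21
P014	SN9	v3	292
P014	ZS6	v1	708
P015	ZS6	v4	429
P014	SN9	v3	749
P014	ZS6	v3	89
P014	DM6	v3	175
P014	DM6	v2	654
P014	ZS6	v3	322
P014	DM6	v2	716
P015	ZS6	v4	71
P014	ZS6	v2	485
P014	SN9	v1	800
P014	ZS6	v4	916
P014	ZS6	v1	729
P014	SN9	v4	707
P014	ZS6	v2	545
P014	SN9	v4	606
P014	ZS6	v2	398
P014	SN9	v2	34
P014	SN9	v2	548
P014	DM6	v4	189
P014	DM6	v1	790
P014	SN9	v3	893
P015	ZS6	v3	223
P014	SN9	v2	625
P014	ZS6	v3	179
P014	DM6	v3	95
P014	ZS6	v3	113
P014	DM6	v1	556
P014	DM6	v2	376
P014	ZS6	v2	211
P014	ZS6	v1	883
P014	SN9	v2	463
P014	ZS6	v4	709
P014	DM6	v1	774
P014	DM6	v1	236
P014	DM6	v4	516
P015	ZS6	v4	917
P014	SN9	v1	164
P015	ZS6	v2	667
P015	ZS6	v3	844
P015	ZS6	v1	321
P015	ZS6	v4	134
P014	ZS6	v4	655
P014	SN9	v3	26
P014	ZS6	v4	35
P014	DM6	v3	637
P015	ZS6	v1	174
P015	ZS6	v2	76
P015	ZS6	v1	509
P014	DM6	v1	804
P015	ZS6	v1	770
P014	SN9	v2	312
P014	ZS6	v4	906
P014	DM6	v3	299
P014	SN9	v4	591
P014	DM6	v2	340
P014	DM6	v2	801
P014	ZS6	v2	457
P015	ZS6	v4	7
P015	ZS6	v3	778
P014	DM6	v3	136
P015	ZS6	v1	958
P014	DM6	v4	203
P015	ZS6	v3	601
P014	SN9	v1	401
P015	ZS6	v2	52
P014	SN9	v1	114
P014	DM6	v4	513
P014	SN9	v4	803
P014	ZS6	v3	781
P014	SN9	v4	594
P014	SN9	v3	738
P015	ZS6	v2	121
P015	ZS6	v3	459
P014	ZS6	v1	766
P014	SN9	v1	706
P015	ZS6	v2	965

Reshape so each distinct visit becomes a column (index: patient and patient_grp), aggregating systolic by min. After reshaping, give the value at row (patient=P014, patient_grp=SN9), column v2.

34

Rows with patient=P014, patient_grp=SN9 and visit=v2: systolic values are 34, 548, 625, 463, 312.
min(34, 548, 625, 463, 312) = 34.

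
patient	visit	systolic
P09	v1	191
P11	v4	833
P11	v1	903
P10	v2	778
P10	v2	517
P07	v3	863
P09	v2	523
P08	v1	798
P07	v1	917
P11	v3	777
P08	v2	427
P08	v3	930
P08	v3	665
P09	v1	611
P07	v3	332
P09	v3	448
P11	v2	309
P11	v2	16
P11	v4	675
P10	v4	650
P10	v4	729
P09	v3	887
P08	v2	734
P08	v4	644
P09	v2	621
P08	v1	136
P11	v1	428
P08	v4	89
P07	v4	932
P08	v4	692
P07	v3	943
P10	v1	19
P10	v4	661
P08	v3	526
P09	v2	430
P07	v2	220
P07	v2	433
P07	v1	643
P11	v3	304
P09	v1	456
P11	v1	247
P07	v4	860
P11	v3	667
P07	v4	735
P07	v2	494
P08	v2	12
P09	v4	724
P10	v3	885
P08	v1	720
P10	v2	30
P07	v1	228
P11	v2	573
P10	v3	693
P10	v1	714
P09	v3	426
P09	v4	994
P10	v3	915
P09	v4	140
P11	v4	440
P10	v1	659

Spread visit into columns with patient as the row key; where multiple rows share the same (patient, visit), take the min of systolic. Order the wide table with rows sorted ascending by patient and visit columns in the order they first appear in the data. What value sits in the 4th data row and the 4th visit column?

With rows sorted ascending by patient, row 4 is patient=P10. visit columns in first-appearance order: v1, v4, v2, v3; column 4 is v3.
Long rows with patient=P10, visit=v3: min(885, 693, 915) = 693.

693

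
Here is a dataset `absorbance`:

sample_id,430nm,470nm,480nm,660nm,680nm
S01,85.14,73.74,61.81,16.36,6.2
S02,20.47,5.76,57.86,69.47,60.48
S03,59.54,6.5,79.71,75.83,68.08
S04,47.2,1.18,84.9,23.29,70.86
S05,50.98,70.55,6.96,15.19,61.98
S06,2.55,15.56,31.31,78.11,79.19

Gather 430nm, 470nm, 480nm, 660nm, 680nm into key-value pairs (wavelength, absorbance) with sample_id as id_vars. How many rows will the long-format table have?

6 sample_id values × 5 melted columns = 30 rows.

30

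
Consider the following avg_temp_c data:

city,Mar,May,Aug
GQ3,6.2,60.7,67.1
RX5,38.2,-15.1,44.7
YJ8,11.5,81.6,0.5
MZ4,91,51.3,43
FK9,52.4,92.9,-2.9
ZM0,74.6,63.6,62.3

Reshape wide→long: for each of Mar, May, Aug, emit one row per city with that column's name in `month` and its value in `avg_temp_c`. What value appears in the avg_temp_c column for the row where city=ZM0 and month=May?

63.6

Unpivoting turns each (city, wide-column) pair into one long row.
The wide cell at row ZM0, column May holds 63.6, so the long row (ZM0, May) has avg_temp_c=63.6.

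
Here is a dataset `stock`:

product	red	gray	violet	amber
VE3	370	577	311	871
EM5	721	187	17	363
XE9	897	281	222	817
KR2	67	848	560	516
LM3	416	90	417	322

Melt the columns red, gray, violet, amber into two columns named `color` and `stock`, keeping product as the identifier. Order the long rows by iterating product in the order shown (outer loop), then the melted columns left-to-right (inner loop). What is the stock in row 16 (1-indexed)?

20 rows total (5 × 4). Row 16: index ⌊(16-1)/4⌋ = 3 into product → KR2; (16-1) mod 4 = 3 into the melted columns → amber.
So row 16 is (KR2, amber, 516); stock = 516.

516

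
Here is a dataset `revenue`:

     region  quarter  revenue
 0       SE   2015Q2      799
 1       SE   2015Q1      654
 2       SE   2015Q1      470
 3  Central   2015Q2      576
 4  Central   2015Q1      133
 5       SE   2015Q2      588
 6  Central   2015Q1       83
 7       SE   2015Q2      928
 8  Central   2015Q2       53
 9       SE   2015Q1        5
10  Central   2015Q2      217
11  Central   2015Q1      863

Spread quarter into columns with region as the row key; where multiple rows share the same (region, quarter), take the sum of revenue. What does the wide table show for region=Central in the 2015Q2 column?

Rows with region=Central and quarter=2015Q2: revenue values are 576, 53, 217.
576 + 53 + 217 = 846.

846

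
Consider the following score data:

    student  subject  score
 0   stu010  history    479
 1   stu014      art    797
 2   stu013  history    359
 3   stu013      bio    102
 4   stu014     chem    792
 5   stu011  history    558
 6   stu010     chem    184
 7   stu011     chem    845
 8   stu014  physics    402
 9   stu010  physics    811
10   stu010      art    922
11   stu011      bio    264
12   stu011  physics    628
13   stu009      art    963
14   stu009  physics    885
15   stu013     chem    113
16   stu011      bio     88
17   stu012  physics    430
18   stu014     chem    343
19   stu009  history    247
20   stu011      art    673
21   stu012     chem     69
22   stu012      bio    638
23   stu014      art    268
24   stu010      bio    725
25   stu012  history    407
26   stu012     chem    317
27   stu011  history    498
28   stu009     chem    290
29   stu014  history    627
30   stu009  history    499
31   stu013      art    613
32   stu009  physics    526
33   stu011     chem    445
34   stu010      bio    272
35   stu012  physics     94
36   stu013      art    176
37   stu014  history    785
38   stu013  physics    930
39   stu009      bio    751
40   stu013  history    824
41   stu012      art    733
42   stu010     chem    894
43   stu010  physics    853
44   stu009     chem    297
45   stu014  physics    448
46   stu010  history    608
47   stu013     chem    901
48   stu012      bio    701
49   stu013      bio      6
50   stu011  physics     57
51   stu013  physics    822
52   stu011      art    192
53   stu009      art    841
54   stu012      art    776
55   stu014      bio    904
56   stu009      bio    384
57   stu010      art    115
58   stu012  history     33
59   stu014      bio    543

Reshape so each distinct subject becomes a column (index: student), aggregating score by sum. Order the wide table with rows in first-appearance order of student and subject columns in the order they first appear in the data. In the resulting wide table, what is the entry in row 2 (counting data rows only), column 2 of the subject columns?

With rows in first-appearance order of student, row 2 is student=stu014. subject columns in first-appearance order: history, art, bio, chem, physics; column 2 is art.
Long rows with student=stu014, subject=art: 797 + 268 = 1065.

1065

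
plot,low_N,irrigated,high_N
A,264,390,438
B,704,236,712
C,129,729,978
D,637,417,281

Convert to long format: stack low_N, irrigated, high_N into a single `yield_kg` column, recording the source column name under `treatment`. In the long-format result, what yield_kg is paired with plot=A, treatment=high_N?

438

Unpivoting turns each (plot, wide-column) pair into one long row.
The wide cell at row A, column high_N holds 438, so the long row (A, high_N) has yield_kg=438.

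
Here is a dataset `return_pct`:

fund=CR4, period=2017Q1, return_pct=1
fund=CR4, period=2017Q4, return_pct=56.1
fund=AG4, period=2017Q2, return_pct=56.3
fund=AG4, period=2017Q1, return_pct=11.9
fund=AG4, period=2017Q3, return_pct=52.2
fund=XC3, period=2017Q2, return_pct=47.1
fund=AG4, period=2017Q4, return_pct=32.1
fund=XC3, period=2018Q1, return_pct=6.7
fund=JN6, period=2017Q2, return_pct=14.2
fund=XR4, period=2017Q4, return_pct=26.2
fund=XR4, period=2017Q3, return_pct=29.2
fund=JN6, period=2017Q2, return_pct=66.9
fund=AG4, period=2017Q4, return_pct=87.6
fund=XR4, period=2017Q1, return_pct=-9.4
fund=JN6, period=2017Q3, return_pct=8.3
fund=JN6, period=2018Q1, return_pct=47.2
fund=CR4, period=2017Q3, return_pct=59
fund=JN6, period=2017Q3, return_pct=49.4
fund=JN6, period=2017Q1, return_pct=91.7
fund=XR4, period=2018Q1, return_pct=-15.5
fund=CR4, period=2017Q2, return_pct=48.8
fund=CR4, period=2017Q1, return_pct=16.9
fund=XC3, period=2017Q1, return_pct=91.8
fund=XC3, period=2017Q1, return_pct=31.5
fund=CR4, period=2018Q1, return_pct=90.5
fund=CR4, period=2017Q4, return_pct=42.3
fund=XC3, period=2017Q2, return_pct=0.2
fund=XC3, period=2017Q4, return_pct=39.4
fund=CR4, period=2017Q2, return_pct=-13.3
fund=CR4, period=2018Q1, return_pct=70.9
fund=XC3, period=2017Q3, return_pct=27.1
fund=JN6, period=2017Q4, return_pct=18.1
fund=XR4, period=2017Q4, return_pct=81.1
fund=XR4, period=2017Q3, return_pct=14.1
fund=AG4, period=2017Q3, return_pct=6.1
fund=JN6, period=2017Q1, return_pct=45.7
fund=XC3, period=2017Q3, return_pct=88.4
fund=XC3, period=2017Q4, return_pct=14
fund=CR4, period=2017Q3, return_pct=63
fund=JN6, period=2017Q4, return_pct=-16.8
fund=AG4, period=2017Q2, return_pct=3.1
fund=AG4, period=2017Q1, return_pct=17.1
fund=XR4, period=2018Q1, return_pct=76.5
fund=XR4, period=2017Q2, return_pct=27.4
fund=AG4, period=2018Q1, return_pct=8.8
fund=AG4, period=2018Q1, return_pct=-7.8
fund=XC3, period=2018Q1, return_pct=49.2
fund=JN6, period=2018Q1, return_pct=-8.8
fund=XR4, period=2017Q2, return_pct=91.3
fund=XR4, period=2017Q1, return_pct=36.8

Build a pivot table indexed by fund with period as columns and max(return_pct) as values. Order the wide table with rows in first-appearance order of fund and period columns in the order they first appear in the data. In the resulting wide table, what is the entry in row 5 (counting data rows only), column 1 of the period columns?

With rows in first-appearance order of fund, row 5 is fund=XR4. period columns in first-appearance order: 2017Q1, 2017Q4, 2017Q2, 2017Q3, 2018Q1; column 1 is 2017Q1.
Long rows with fund=XR4, period=2017Q1: max(-9.4, 36.8) = 36.8.

36.8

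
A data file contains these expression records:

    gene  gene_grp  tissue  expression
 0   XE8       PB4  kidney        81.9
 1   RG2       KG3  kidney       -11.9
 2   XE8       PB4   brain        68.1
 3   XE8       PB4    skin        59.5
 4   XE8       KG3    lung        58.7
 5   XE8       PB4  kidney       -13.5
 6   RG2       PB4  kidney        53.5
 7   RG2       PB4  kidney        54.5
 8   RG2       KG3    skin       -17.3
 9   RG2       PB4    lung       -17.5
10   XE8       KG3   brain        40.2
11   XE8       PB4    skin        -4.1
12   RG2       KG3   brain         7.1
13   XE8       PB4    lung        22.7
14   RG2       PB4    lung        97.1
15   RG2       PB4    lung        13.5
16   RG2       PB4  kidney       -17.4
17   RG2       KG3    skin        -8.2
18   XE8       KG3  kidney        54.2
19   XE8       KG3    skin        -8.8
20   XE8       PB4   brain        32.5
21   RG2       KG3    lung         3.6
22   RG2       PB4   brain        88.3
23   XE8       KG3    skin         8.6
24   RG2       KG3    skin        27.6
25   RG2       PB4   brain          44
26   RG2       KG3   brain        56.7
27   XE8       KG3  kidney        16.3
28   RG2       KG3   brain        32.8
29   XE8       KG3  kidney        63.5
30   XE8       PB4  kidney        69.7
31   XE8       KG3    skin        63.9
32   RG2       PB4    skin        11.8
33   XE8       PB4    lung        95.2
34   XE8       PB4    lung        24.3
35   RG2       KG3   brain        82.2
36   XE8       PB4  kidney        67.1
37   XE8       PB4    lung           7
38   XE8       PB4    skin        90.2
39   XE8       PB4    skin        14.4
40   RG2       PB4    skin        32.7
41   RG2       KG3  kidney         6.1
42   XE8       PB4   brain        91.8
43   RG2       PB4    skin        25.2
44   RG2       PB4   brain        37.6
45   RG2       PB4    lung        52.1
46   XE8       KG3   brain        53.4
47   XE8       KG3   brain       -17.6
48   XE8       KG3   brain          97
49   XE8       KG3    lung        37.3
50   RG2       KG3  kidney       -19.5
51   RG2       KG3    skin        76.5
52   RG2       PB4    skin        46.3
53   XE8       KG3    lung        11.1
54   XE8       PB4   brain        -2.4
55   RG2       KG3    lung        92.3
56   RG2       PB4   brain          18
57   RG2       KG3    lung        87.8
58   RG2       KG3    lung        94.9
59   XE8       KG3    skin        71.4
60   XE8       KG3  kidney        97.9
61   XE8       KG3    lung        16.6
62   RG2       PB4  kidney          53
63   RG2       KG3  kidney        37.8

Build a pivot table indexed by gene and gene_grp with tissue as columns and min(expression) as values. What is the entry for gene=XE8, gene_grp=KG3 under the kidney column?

16.3

Rows with gene=XE8, gene_grp=KG3 and tissue=kidney: expression values are 54.2, 16.3, 63.5, 97.9.
min(54.2, 16.3, 63.5, 97.9) = 16.3.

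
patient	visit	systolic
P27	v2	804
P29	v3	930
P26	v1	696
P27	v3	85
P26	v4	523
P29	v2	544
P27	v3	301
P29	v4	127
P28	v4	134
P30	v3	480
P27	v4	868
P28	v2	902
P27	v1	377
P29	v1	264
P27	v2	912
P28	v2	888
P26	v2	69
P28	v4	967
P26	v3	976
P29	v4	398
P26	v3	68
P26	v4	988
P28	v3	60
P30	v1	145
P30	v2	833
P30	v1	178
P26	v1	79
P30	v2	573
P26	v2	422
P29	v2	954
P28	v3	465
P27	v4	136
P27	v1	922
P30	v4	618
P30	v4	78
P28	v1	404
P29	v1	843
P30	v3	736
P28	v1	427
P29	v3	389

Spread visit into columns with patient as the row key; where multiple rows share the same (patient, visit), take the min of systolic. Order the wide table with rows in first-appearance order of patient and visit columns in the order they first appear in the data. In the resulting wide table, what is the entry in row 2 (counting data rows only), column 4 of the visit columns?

127

With rows in first-appearance order of patient, row 2 is patient=P29. visit columns in first-appearance order: v2, v3, v1, v4; column 4 is v4.
Long rows with patient=P29, visit=v4: min(127, 398) = 127.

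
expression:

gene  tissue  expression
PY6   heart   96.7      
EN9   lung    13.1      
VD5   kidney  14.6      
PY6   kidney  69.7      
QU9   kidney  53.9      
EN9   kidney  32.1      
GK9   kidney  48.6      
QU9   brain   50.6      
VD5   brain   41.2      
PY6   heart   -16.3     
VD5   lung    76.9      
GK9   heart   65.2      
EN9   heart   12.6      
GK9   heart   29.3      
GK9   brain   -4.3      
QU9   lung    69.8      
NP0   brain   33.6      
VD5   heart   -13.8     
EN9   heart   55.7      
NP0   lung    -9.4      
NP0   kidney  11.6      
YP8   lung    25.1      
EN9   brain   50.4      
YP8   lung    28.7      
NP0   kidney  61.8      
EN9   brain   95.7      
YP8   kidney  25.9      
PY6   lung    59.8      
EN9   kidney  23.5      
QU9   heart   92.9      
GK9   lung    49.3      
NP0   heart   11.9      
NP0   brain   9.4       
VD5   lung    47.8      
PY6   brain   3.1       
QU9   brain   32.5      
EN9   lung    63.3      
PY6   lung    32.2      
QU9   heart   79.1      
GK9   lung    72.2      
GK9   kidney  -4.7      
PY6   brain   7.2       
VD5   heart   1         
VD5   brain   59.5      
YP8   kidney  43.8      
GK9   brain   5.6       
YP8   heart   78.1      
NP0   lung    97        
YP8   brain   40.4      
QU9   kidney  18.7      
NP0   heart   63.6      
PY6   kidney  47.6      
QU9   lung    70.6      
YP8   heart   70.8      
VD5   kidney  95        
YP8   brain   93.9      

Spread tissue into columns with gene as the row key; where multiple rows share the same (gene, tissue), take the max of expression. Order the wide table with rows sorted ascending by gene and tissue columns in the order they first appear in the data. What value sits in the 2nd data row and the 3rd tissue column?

With rows sorted ascending by gene, row 2 is gene=GK9. tissue columns in first-appearance order: heart, lung, kidney, brain; column 3 is kidney.
Long rows with gene=GK9, tissue=kidney: max(48.6, -4.7) = 48.6.

48.6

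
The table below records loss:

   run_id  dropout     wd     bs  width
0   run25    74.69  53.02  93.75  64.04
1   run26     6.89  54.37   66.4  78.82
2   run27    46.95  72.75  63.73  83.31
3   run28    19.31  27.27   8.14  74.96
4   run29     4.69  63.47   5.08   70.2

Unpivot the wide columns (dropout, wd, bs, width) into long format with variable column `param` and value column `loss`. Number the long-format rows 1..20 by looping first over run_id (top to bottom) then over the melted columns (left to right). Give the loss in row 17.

4.69

20 rows total (5 × 4). Row 17: index ⌊(17-1)/4⌋ = 4 into run_id → run29; (17-1) mod 4 = 0 into the melted columns → dropout.
So row 17 is (run29, dropout, 4.69); loss = 4.69.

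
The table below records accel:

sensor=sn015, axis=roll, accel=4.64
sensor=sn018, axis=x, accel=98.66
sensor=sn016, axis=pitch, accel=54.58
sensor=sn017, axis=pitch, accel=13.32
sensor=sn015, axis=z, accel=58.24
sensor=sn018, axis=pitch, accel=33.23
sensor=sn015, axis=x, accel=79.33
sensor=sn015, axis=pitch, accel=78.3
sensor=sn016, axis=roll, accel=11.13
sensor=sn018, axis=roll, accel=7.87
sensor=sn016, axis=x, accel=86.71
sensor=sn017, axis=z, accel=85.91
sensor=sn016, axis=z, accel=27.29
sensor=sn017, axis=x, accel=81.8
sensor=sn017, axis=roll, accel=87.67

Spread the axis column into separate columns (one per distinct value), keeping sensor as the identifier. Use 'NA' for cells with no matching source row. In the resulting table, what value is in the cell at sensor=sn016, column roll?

The long row with sensor=sn016, axis=roll has accel=11.13.

11.13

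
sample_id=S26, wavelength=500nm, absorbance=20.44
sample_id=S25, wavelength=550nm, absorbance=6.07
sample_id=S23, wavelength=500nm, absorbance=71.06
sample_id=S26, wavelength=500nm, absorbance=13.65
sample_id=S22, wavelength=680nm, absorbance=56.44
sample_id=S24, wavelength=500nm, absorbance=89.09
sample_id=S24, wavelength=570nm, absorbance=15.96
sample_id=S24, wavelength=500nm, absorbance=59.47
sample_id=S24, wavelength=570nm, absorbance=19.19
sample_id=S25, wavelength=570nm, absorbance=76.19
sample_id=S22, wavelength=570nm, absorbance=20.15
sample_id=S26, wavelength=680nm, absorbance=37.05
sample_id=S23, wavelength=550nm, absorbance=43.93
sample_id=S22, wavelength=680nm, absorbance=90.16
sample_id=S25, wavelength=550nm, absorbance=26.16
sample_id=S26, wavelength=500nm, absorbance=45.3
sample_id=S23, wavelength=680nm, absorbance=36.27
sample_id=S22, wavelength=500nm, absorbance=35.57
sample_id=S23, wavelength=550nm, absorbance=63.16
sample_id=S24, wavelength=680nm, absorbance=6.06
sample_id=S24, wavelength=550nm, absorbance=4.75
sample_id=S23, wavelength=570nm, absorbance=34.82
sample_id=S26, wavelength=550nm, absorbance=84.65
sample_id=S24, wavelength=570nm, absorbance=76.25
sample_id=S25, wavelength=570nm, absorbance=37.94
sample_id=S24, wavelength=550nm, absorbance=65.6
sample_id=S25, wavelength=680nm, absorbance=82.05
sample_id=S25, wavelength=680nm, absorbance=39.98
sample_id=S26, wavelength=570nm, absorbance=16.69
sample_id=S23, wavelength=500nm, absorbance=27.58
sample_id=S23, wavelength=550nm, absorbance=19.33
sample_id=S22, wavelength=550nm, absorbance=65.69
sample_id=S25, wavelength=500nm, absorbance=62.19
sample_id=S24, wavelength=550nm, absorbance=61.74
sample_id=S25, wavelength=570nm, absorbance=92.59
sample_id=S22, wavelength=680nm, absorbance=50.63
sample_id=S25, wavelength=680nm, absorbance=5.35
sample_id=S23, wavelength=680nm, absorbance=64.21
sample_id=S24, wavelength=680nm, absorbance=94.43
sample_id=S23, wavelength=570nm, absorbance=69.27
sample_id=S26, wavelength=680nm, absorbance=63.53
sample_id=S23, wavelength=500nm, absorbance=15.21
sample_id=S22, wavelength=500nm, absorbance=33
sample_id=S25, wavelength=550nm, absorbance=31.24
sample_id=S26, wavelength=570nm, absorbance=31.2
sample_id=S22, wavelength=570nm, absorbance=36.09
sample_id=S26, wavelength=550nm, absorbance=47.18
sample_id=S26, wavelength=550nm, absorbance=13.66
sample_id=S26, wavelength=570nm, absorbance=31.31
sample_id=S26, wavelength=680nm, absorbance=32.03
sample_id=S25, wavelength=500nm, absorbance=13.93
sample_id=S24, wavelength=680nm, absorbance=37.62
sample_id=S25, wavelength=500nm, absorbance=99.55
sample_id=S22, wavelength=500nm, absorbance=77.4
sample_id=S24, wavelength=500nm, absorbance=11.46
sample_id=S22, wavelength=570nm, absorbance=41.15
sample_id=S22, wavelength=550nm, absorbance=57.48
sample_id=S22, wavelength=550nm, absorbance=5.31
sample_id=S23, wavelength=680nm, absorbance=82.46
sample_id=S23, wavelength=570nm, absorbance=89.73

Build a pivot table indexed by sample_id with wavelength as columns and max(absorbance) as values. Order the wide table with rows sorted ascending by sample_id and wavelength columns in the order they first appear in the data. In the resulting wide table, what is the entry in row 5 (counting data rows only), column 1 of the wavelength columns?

With rows sorted ascending by sample_id, row 5 is sample_id=S26. wavelength columns in first-appearance order: 500nm, 550nm, 680nm, 570nm; column 1 is 500nm.
Long rows with sample_id=S26, wavelength=500nm: max(20.44, 13.65, 45.3) = 45.3.

45.3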